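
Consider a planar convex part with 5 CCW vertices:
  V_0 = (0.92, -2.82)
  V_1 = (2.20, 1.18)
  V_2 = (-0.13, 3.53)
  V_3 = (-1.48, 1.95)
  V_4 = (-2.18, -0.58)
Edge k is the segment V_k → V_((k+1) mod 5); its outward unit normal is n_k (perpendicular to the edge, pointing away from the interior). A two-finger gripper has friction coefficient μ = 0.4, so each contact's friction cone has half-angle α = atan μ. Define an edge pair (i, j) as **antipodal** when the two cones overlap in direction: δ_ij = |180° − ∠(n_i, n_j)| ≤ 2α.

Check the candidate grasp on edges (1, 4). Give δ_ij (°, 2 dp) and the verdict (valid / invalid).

α = atan 0.4 = 21.80°;  2α = 43.60°
edge 1: e_1 = (-2.33, +2.35);  n_1 = (+0.7101, +0.7041)
edge 4: e_4 = (+3.10, -2.24);  n_4 = (-0.5857, -0.8105)
∠(n_1, n_4) = 170.61°
δ = |180° − 170.61°| = 9.39°
9.39° ≤ 2α = 43.60°  →  valid

δ = 9.39°, valid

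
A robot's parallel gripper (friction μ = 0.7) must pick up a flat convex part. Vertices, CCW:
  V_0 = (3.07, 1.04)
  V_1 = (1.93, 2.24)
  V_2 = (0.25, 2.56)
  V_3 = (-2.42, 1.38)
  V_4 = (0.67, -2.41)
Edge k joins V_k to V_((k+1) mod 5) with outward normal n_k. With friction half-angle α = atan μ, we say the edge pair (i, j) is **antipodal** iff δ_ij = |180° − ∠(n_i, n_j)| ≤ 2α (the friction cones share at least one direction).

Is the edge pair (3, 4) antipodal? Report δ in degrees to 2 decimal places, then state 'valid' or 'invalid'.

α = atan 0.7 = 34.99°;  2α = 69.98°
edge 3: e_3 = (+3.09, -3.79);  n_3 = (-0.7750, -0.6319)
edge 4: e_4 = (+2.40, +3.45);  n_4 = (+0.8209, -0.5711)
∠(n_3, n_4) = 105.99°
δ = |180° − 105.99°| = 74.01°
74.01° > 2α = 69.98°  →  invalid

δ = 74.01°, invalid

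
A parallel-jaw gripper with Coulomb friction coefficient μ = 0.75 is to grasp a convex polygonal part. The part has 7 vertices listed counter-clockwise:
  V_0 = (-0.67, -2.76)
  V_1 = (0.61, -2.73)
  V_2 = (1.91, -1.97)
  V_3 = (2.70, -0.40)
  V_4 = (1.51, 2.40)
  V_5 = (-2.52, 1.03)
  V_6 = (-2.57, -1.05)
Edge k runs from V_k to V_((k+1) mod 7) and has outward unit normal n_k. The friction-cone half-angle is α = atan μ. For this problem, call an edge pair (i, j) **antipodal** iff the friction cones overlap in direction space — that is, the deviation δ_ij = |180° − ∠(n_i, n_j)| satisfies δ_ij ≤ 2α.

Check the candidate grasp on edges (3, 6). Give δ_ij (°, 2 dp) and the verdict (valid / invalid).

δ = 24.99°, valid

α = atan 0.75 = 36.87°;  2α = 73.74°
edge 3: e_3 = (-1.19, +2.80);  n_3 = (+0.9203, +0.3911)
edge 6: e_6 = (+1.90, -1.71);  n_6 = (-0.6690, -0.7433)
∠(n_3, n_6) = 155.01°
δ = |180° − 155.01°| = 24.99°
24.99° ≤ 2α = 73.74°  →  valid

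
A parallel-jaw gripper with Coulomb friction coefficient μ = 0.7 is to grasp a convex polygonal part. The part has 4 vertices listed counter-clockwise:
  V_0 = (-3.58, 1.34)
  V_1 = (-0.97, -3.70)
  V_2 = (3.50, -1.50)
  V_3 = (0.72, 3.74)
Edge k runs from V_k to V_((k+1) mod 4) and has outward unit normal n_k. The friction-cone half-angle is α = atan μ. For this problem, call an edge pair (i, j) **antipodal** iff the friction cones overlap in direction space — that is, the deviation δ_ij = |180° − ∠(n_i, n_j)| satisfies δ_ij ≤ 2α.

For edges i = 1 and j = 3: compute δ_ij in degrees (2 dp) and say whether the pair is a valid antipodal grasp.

α = atan 0.7 = 34.99°;  2α = 69.98°
edge 1: e_1 = (+4.47, +2.20);  n_1 = (+0.4416, -0.8972)
edge 3: e_3 = (-4.30, -2.40);  n_3 = (-0.4874, +0.8732)
∠(n_1, n_3) = 177.04°
δ = |180° − 177.04°| = 2.96°
2.96° ≤ 2α = 69.98°  →  valid

δ = 2.96°, valid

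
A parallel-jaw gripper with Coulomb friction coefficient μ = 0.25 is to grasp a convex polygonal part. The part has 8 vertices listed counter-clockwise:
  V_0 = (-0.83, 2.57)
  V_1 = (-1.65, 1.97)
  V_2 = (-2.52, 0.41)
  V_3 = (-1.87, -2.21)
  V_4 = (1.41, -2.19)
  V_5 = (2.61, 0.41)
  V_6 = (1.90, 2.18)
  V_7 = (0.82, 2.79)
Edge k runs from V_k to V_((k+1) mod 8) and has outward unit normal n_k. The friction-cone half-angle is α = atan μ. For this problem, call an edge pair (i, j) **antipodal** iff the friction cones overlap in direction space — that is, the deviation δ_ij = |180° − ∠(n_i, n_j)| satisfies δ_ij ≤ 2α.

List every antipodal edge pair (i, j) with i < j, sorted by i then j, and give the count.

count = 3; pairs: (1,4), (2,5), (3,7)

α = atan 0.25 = 14.04°;  2α = 28.07°
n_0 = (-0.5905, +0.8070)
n_1 = (-0.8734, +0.4871)
n_2 = (-0.9706, -0.2408)
n_3 = (+0.0061, -1.0000)
n_4 = (+0.9080, -0.4191)
n_5 = (+0.9281, +0.3723)
n_6 = (+0.4918, +0.8707)
n_7 = (-0.1322, +0.9912)
  (0,1): δ = 155.34°  ·
  (0,2): δ = 112.26°  ·
  (0,3): δ = 35.84°  ·
  (0,4): δ = 29.03°  ·
  (0,5): δ = 75.66°  ·
  (0,6): δ = 114.35°  ·
  (0,7): δ = 151.40°  ·
  (1,2): δ = 136.92°  ·
  (1,3): δ = 60.50°  ·
  (1,4): δ = 4.37°  ✓
  (1,5): δ = 51.01°  ·
  (1,6): δ = 89.69°  ·
  (1,7): δ = 126.74°  ·
  (2,3): δ = 103.58°  ·
  (2,4): δ = 38.71°  ·
  (2,5): δ = 7.92°  ✓
  (2,6): δ = 46.61°  ·
  (2,7): δ = 83.66°  ·
  (3,4): δ = 115.12°  ·
  (3,5): δ = 68.49°  ·
  (3,6): δ = 29.81°  ·
  (3,7): δ = 7.25°  ✓
  (4,5): δ = 133.37°  ·
  (4,6): δ = 94.68°  ·
  (4,7): δ = 57.63°  ·
  (5,6): δ = 141.32°  ·
  (5,7): δ = 104.26°  ·
  (6,7): δ = 142.95°  ·
antipodal pairs: 3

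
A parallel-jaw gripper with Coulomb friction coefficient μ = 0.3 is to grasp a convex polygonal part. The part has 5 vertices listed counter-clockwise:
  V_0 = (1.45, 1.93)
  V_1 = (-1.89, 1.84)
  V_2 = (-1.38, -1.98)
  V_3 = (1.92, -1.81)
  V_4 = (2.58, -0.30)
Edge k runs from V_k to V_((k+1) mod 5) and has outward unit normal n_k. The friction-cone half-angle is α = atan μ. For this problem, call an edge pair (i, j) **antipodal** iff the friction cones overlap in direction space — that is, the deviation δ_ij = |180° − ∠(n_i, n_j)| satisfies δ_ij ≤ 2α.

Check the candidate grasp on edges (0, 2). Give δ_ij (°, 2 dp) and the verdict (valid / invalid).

α = atan 0.3 = 16.70°;  2α = 33.40°
edge 0: e_0 = (-3.34, -0.09);  n_0 = (-0.0269, +0.9996)
edge 2: e_2 = (+3.30, +0.17);  n_2 = (+0.0514, -0.9987)
∠(n_0, n_2) = 178.59°
δ = |180° − 178.59°| = 1.41°
1.41° ≤ 2α = 33.40°  →  valid

δ = 1.41°, valid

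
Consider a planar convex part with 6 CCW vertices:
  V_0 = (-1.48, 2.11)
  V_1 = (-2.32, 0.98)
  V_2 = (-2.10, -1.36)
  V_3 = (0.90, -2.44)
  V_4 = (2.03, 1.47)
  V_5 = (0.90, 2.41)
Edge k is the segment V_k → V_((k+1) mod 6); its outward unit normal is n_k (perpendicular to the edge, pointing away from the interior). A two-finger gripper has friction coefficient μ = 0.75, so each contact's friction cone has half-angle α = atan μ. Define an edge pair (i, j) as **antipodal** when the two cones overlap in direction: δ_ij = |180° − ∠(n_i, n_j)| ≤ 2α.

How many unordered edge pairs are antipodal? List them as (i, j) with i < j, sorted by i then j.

α = atan 0.75 = 36.87°;  2α = 73.74°
n_0 = (-0.8025, +0.5966)
n_1 = (-0.9956, -0.0936)
n_2 = (-0.3387, -0.9409)
n_3 = (+0.9607, -0.2776)
n_4 = (+0.6395, +0.7688)
n_5 = (-0.1251, +0.9921)
  (0,1): δ = 138.00°  ·
  (0,2): δ = 73.17°  ✓
  (0,3): δ = 20.51°  ✓
  (0,4): δ = 86.87°  ·
  (0,5): δ = 133.81°  ·
  (1,2): δ = 115.17°  ·
  (1,3): δ = 21.49°  ✓
  (1,4): δ = 44.87°  ✓
  (1,5): δ = 91.81°  ·
  (2,3): δ = 86.32°  ·
  (2,4): δ = 19.96°  ✓
  (2,5): δ = 26.98°  ✓
  (3,4): δ = 113.64°  ·
  (3,5): δ = 66.70°  ✓
  (4,5): δ = 133.06°  ·
antipodal pairs: 7

count = 7; pairs: (0,2), (0,3), (1,3), (1,4), (2,4), (2,5), (3,5)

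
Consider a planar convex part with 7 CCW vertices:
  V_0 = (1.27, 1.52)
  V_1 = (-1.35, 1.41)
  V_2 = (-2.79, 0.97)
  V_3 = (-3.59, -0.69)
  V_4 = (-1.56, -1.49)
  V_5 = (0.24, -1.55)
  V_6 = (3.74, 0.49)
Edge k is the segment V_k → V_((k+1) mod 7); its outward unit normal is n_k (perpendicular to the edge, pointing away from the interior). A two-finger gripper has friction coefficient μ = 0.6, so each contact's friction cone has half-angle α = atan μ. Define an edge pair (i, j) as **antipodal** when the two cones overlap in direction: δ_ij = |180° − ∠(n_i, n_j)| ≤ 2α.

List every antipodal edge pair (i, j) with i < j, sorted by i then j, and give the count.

α = atan 0.6 = 30.96°;  2α = 61.93°
n_0 = (-0.0419, +0.9991)
n_1 = (-0.2922, +0.9564)
n_2 = (-0.9008, +0.4341)
n_3 = (-0.3666, -0.9304)
n_4 = (-0.0333, -0.9994)
n_5 = (+0.5036, -0.8640)
n_6 = (+0.3849, +0.9230)
  (0,1): δ = 165.41°  ·
  (0,2): δ = 118.13°  ·
  (0,3): δ = 23.91°  ✓
  (0,4): δ = 4.31°  ✓
  (0,5): δ = 27.83°  ✓
  (0,6): δ = 154.96°  ·
  (1,2): δ = 132.72°  ·
  (1,3): δ = 38.50°  ✓
  (1,4): δ = 18.90°  ✓
  (1,5): δ = 13.25°  ✓
  (1,6): δ = 140.37°  ·
  (2,3): δ = 85.78°  ·
  (2,4): δ = 66.18°  ·
  (2,5): δ = 34.03°  ✓
  (2,6): δ = 93.09°  ·
  (3,4): δ = 160.40°  ·
  (3,5): δ = 128.26°  ·
  (3,6): δ = 1.13°  ✓
  (4,5): δ = 147.85°  ·
  (4,6): δ = 20.73°  ✓
  (5,6): δ = 52.87°  ✓
antipodal pairs: 10

count = 10; pairs: (0,3), (0,4), (0,5), (1,3), (1,4), (1,5), (2,5), (3,6), (4,6), (5,6)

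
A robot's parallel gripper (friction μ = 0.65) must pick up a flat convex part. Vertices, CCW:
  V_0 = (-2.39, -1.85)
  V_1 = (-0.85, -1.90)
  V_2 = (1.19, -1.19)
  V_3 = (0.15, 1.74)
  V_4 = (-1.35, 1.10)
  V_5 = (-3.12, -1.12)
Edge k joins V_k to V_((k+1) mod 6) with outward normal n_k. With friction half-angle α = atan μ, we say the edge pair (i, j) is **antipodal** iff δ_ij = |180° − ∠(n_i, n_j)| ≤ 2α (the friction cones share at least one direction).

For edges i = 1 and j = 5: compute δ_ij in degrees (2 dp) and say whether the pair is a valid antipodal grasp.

δ = 115.81°, invalid

α = atan 0.65 = 33.02°;  2α = 66.05°
edge 1: e_1 = (+2.04, +0.71);  n_1 = (+0.3287, -0.9444)
edge 5: e_5 = (+0.73, -0.73);  n_5 = (-0.7071, -0.7071)
∠(n_1, n_5) = 64.19°
δ = |180° − 64.19°| = 115.81°
115.81° > 2α = 66.05°  →  invalid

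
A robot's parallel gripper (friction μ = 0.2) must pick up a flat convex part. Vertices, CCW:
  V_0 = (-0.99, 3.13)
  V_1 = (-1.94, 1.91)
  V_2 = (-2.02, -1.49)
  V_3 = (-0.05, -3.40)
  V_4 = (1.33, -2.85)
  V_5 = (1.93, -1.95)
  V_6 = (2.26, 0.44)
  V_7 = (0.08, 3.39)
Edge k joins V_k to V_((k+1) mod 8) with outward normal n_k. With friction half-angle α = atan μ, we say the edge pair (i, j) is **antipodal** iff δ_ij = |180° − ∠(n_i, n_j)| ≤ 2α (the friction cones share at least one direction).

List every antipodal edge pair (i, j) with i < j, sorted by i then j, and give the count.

α = atan 0.2 = 11.31°;  2α = 22.62°
n_0 = (-0.7890, +0.6144)
n_1 = (-0.9997, +0.0235)
n_2 = (-0.6961, -0.7180)
n_3 = (+0.3702, -0.9289)
n_4 = (+0.8321, -0.5547)
n_5 = (+0.9906, -0.1368)
n_6 = (+0.8042, +0.5943)
n_7 = (-0.2361, +0.9717)
  (0,1): δ = 143.44°  ·
  (0,2): δ = 96.21°  ·
  (0,3): δ = 30.36°  ·
  (0,4): δ = 4.22°  ✓
  (0,5): δ = 30.05°  ·
  (0,6): δ = 74.37°  ·
  (0,7): δ = 141.57°  ·
  (1,2): δ = 132.77°  ·
  (1,3): δ = 66.92°  ·
  (1,4): δ = 32.34°  ·
  (1,5): δ = 6.51°  ✓
  (1,6): δ = 37.81°  ·
  (1,7): δ = 105.01°  ·
  (2,3): δ = 114.16°  ·
  (2,4): δ = 79.58°  ·
  (2,5): δ = 53.75°  ·
  (2,6): δ = 9.42°  ✓
  (2,7): δ = 57.77°  ·
  (3,4): δ = 145.42°  ·
  (3,5): δ = 119.59°  ·
  (3,6): δ = 75.27°  ·
  (3,7): δ = 8.07°  ✓
  (4,5): δ = 154.17°  ·
  (4,6): δ = 109.85°  ·
  (4,7): δ = 42.65°  ·
  (5,6): δ = 135.67°  ·
  (5,7): δ = 68.48°  ·
  (6,7): δ = 112.81°  ·
antipodal pairs: 4

count = 4; pairs: (0,4), (1,5), (2,6), (3,7)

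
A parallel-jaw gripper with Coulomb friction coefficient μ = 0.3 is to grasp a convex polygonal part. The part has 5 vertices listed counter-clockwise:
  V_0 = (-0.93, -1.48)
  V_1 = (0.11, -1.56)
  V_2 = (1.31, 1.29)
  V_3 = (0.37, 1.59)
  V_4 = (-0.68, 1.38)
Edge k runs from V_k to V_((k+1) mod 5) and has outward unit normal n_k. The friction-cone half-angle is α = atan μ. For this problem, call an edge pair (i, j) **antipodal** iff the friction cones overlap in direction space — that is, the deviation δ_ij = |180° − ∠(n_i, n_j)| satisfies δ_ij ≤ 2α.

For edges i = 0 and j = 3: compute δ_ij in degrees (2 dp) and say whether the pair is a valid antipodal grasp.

α = atan 0.3 = 16.70°;  2α = 33.40°
edge 0: e_0 = (+1.04, -0.08);  n_0 = (-0.0767, -0.9971)
edge 3: e_3 = (-1.05, -0.21);  n_3 = (-0.1961, +0.9806)
∠(n_0, n_3) = 164.29°
δ = |180° − 164.29°| = 15.71°
15.71° ≤ 2α = 33.40°  →  valid

δ = 15.71°, valid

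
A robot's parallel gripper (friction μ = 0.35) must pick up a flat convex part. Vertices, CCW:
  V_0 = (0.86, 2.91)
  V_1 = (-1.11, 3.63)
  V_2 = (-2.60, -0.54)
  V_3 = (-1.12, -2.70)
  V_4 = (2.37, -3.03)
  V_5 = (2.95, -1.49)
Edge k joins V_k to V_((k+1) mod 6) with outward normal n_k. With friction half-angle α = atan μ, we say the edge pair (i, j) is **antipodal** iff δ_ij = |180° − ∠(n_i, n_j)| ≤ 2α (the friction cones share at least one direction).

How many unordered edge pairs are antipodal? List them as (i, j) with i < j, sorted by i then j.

count = 4; pairs: (0,2), (0,3), (1,4), (2,5)

α = atan 0.35 = 19.29°;  2α = 38.58°
n_0 = (+0.3433, +0.9392)
n_1 = (-0.9417, +0.3365)
n_2 = (-0.8249, -0.5652)
n_3 = (-0.0941, -0.9956)
n_4 = (+0.9358, -0.3525)
n_5 = (+0.9033, +0.4291)
  (0,1): δ = 89.59°  ·
  (0,2): δ = 35.51°  ✓
  (0,3): δ = 14.67°  ✓
  (0,4): δ = 89.44°  ·
  (0,5): δ = 135.48°  ·
  (1,2): δ = 125.92°  ·
  (1,3): δ = 75.74°  ·
  (1,4): δ = 0.98°  ✓
  (1,5): δ = 45.07°  ·
  (2,3): δ = 129.82°  ·
  (2,4): δ = 55.06°  ·
  (2,5): δ = 9.01°  ✓
  (3,4): δ = 105.24°  ·
  (3,5): δ = 59.19°  ·
  (4,5): δ = 133.95°  ·
antipodal pairs: 4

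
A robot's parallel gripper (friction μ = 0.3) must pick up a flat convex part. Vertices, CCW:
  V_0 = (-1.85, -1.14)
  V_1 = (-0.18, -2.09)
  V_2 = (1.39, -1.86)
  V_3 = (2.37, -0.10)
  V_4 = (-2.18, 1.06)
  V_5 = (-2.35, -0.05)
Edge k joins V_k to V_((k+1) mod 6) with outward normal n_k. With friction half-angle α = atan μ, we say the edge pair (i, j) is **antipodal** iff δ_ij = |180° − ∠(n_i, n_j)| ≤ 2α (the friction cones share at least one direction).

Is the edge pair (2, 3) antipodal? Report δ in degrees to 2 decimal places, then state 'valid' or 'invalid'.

α = atan 0.3 = 16.70°;  2α = 33.40°
edge 2: e_2 = (+0.98, +1.76);  n_2 = (+0.8737, -0.4865)
edge 3: e_3 = (-4.55, +1.16);  n_3 = (+0.2470, +0.9690)
∠(n_2, n_3) = 104.81°
δ = |180° − 104.81°| = 75.19°
75.19° > 2α = 33.40°  →  invalid

δ = 75.19°, invalid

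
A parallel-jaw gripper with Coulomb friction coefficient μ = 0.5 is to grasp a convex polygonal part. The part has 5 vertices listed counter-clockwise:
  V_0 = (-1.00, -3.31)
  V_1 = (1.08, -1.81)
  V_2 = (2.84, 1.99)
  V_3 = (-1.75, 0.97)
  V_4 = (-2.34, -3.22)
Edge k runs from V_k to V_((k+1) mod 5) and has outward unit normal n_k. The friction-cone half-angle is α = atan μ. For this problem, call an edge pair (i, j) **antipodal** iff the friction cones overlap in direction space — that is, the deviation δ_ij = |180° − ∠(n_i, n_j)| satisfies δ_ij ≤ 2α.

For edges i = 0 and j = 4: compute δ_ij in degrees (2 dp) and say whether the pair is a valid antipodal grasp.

α = atan 0.5 = 26.57°;  2α = 53.13°
edge 0: e_0 = (+2.08, +1.50);  n_0 = (+0.5849, -0.8111)
edge 4: e_4 = (+1.34, -0.09);  n_4 = (-0.0670, -0.9978)
∠(n_0, n_4) = 39.64°
δ = |180° − 39.64°| = 140.36°
140.36° > 2α = 53.13°  →  invalid

δ = 140.36°, invalid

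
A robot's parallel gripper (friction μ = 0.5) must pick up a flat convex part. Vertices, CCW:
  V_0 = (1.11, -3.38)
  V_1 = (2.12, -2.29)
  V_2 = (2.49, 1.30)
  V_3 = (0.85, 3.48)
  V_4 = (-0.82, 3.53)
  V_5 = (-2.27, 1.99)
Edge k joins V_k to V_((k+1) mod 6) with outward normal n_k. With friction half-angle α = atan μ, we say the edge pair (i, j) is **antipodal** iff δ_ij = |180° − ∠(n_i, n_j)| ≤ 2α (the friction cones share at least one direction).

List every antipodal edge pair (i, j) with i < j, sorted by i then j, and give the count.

α = atan 0.5 = 26.57°;  2α = 53.13°
n_0 = (+0.7335, -0.6797)
n_1 = (+0.9947, -0.1025)
n_2 = (+0.7991, +0.6012)
n_3 = (+0.0299, +0.9996)
n_4 = (-0.7281, +0.6855)
n_5 = (-0.8463, -0.5327)
  (0,1): δ = 143.07°  ·
  (0,2): δ = 100.23°  ·
  (0,3): δ = 48.90°  ✓
  (0,4): δ = 0.46°  ✓
  (0,5): δ = 75.01°  ·
  (1,2): δ = 137.16°  ·
  (1,3): δ = 85.83°  ·
  (1,4): δ = 37.39°  ✓
  (1,5): δ = 38.07°  ✓
  (2,3): δ = 128.67°  ·
  (2,4): δ = 80.23°  ·
  (2,5): δ = 4.77°  ✓
  (3,4): δ = 131.56°  ·
  (3,5): δ = 56.10°  ·
  (4,5): δ = 104.54°  ·
antipodal pairs: 5

count = 5; pairs: (0,3), (0,4), (1,4), (1,5), (2,5)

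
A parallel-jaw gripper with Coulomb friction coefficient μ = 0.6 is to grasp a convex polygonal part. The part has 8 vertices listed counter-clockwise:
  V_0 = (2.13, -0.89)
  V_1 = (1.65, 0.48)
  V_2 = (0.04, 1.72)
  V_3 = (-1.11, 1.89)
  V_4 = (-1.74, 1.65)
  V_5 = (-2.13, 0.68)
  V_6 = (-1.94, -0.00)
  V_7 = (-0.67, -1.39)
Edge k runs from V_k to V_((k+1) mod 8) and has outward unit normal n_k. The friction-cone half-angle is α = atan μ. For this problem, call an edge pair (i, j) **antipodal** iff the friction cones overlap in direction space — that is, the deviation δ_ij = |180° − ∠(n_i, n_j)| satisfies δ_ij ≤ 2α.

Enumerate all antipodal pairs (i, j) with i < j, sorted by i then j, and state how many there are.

α = atan 0.6 = 30.96°;  2α = 61.93°
n_0 = (+0.9438, +0.3307)
n_1 = (+0.6102, +0.7923)
n_2 = (+0.1462, +0.9892)
n_3 = (-0.3560, +0.9345)
n_4 = (-0.9278, +0.3730)
n_5 = (-0.9631, -0.2691)
n_6 = (-0.7383, -0.6745)
n_7 = (+0.1758, -0.9844)
  (0,1): δ = 146.91°  ·
  (0,2): δ = 117.72°  ·
  (0,3): δ = 88.45°  ·
  (0,4): δ = 41.21°  ✓
  (0,5): δ = 3.70°  ✓
  (0,6): δ = 23.11°  ✓
  (0,7): δ = 80.82°  ·
  (1,2): δ = 150.81°  ·
  (1,3): δ = 121.54°  ·
  (1,4): δ = 74.30°  ·
  (1,5): δ = 36.79°  ✓
  (1,6): δ = 9.98°  ✓
  (1,7): δ = 47.73°  ✓
  (2,3): δ = 150.74°  ·
  (2,4): δ = 103.49°  ·
  (2,5): δ = 65.98°  ·
  (2,6): δ = 39.17°  ✓
  (2,7): δ = 18.53°  ✓
  (3,4): δ = 132.76°  ·
  (3,5): δ = 95.24°  ·
  (3,6): δ = 68.44°  ·
  (3,7): δ = 10.73°  ✓
  (4,5): δ = 142.49°  ·
  (4,6): δ = 115.68°  ·
  (4,7): δ = 57.97°  ✓
  (5,6): δ = 153.19°  ·
  (5,7): δ = 95.49°  ·
  (6,7): δ = 122.29°  ·
antipodal pairs: 10

count = 10; pairs: (0,4), (0,5), (0,6), (1,5), (1,6), (1,7), (2,6), (2,7), (3,7), (4,7)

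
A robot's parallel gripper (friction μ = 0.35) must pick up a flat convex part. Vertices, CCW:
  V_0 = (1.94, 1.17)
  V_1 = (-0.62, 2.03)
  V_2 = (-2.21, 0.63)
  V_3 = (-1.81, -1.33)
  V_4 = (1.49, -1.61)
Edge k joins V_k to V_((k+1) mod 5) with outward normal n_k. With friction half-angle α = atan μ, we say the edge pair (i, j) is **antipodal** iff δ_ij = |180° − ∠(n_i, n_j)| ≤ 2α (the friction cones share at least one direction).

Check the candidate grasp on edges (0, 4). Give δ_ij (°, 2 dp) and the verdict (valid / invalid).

δ = 99.37°, invalid

α = atan 0.35 = 19.29°;  2α = 38.58°
edge 0: e_0 = (-2.56, +0.86);  n_0 = (+0.3184, +0.9479)
edge 4: e_4 = (+0.45, +2.78);  n_4 = (+0.9872, -0.1598)
∠(n_0, n_4) = 80.63°
δ = |180° − 80.63°| = 99.37°
99.37° > 2α = 38.58°  →  invalid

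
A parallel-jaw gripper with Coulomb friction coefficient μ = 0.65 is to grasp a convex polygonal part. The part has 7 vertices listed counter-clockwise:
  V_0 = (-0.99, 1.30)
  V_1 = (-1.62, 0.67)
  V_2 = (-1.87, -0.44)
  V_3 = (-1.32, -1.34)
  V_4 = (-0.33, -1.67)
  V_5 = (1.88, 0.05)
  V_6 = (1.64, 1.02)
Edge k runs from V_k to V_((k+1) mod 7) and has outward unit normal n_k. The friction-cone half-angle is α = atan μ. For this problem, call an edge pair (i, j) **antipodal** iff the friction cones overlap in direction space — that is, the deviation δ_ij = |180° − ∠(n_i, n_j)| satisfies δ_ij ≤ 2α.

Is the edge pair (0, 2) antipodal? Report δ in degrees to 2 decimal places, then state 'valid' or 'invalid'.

α = atan 0.65 = 33.02°;  2α = 66.05°
edge 0: e_0 = (-0.63, -0.63);  n_0 = (-0.7071, +0.7071)
edge 2: e_2 = (+0.55, -0.90);  n_2 = (-0.8533, -0.5215)
∠(n_0, n_2) = 76.43°
δ = |180° − 76.43°| = 103.57°
103.57° > 2α = 66.05°  →  invalid

δ = 103.57°, invalid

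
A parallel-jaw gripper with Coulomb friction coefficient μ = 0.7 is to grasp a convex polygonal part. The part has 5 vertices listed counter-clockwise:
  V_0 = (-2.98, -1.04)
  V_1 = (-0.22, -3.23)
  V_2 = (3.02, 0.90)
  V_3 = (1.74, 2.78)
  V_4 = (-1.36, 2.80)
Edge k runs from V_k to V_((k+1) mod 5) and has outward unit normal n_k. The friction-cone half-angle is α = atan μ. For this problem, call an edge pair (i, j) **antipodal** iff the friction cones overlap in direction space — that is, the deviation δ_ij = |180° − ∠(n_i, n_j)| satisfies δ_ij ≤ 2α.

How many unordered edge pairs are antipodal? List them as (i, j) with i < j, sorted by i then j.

count = 5; pairs: (0,2), (0,3), (1,3), (1,4), (2,4)

α = atan 0.7 = 34.99°;  2α = 69.98°
n_0 = (-0.6216, -0.7834)
n_1 = (+0.7868, -0.6172)
n_2 = (+0.8266, +0.5628)
n_3 = (+0.0065, +1.0000)
n_4 = (-0.9214, +0.3887)
  (0,1): δ = 89.68°  ·
  (0,2): δ = 17.32°  ✓
  (0,3): δ = 38.06°  ✓
  (0,4): δ = 105.56°  ·
  (1,2): δ = 107.64°  ·
  (1,3): δ = 52.26°  ✓
  (1,4): δ = 15.24°  ✓
  (2,3): δ = 124.62°  ·
  (2,4): δ = 57.12°  ✓
  (3,4): δ = 112.50°  ·
antipodal pairs: 5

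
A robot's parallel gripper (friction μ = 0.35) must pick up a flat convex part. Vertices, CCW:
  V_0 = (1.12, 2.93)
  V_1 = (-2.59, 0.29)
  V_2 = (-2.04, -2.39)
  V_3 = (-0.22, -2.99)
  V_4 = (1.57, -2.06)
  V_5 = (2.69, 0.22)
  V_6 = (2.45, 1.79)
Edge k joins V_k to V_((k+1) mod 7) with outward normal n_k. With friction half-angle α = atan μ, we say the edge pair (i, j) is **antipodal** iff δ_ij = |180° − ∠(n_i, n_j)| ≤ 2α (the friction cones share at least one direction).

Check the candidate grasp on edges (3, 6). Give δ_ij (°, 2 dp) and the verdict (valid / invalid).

α = atan 0.35 = 19.29°;  2α = 38.58°
edge 3: e_3 = (+1.79, +0.93);  n_3 = (+0.4610, -0.8874)
edge 6: e_6 = (-1.33, +1.14);  n_6 = (+0.6508, +0.7593)
∠(n_3, n_6) = 111.94°
δ = |180° − 111.94°| = 68.06°
68.06° > 2α = 38.58°  →  invalid

δ = 68.06°, invalid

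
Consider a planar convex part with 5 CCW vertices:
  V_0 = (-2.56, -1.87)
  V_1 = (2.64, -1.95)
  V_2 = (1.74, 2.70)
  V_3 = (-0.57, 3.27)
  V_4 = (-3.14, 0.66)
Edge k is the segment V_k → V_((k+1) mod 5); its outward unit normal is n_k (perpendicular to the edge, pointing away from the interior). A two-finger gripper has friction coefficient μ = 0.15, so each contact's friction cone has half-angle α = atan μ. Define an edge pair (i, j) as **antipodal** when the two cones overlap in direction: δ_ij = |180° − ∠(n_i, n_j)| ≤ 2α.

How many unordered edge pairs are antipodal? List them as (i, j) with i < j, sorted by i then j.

count = 2; pairs: (0,2), (1,4)

α = atan 0.15 = 8.53°;  2α = 17.06°
n_0 = (-0.0154, -0.9999)
n_1 = (+0.9818, +0.1900)
n_2 = (+0.2396, +0.9709)
n_3 = (-0.7125, +0.7016)
n_4 = (-0.9747, -0.2235)
  (0,1): δ = 78.16°  ·
  (0,2): δ = 12.98°  ✓
  (0,3): δ = 46.32°  ·
  (0,4): δ = 103.79°  ·
  (1,2): δ = 114.82°  ·
  (1,3): δ = 55.51°  ·
  (1,4): δ = 1.96°  ✓
  (2,3): δ = 120.70°  ·
  (2,4): δ = 63.23°  ·
  (3,4): δ = 122.53°  ·
antipodal pairs: 2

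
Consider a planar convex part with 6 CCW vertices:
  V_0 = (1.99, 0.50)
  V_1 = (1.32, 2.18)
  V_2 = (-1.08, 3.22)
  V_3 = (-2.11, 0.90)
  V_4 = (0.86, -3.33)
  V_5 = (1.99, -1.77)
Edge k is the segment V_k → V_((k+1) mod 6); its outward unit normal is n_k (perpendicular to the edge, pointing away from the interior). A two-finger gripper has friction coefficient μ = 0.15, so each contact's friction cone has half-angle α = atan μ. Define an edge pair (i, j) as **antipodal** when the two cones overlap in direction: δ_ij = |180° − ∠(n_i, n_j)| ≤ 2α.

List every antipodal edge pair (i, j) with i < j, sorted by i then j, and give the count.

α = atan 0.15 = 8.53°;  2α = 17.06°
n_0 = (+0.9289, +0.3704)
n_1 = (+0.3976, +0.9176)
n_2 = (-0.9140, +0.4058)
n_3 = (-0.8184, -0.5746)
n_4 = (+0.8099, -0.5866)
n_5 = (+1.0000, -0.0000)
  (0,1): δ = 135.17°  ·
  (0,2): δ = 45.68°  ·
  (0,3): δ = 13.33°  ✓
  (0,4): δ = 122.34°  ·
  (0,5): δ = 158.26°  ·
  (1,2): δ = 90.51°  ·
  (1,3): δ = 31.50°  ·
  (1,4): δ = 77.51°  ·
  (1,5): δ = 113.43°  ·
  (2,3): δ = 120.99°  ·
  (2,4): δ = 11.98°  ✓
  (2,5): δ = 23.94°  ·
  (3,4): δ = 70.99°  ·
  (3,5): δ = 35.07°  ·
  (4,5): δ = 144.08°  ·
antipodal pairs: 2

count = 2; pairs: (0,3), (2,4)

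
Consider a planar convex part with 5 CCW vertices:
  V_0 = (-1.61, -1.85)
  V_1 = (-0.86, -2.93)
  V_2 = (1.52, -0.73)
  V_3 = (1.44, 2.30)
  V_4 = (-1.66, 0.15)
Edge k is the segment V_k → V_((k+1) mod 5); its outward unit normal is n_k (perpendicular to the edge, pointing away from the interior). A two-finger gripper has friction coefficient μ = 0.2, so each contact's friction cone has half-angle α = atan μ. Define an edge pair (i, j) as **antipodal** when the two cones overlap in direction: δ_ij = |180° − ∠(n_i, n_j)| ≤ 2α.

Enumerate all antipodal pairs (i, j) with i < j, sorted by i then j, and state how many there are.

α = atan 0.2 = 11.31°;  2α = 22.62°
n_0 = (-0.8214, -0.5704)
n_1 = (+0.6788, -0.7343)
n_2 = (+0.9997, +0.0264)
n_3 = (-0.5699, +0.8217)
n_4 = (-0.9997, -0.0250)
  (0,1): δ = 82.03°  ·
  (0,2): δ = 33.27°  ·
  (0,3): δ = 89.97°  ·
  (0,4): δ = 146.65°  ·
  (1,2): δ = 131.24°  ·
  (1,3): δ = 8.01°  ✓
  (1,4): δ = 48.68°  ·
  (2,3): δ = 56.77°  ·
  (2,4): δ = 0.08°  ✓
  (3,4): δ = 123.31°  ·
antipodal pairs: 2

count = 2; pairs: (1,3), (2,4)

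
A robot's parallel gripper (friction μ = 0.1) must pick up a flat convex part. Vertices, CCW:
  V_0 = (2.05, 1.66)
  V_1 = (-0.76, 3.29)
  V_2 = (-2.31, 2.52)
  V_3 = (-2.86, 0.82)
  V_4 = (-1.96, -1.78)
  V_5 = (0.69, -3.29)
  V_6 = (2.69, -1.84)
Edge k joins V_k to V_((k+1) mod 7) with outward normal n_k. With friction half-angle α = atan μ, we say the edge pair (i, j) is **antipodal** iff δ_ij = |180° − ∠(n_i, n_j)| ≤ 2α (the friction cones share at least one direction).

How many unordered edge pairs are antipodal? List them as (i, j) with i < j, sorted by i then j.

count = 3; pairs: (0,4), (1,5), (3,6)

α = atan 0.1 = 5.71°;  2α = 11.42°
n_0 = (+0.5018, +0.8650)
n_1 = (-0.4449, +0.8956)
n_2 = (-0.9514, +0.3078)
n_3 = (-0.9450, -0.3271)
n_4 = (-0.4951, -0.8688)
n_5 = (+0.5870, -0.8096)
n_6 = (+0.9837, +0.1799)
  (0,1): δ = 123.47°  ·
  (0,2): δ = 77.81°  ·
  (0,3): δ = 40.79°  ·
  (0,4): δ = 0.44°  ✓
  (0,5): δ = 66.06°  ·
  (0,6): δ = 130.48°  ·
  (1,2): δ = 134.34°  ·
  (1,3): δ = 97.32°  ·
  (1,4): δ = 56.09°  ·
  (1,5): δ = 9.53°  ✓
  (1,6): δ = 73.95°  ·
  (2,3): δ = 142.98°  ·
  (2,4): δ = 101.75°  ·
  (2,5): δ = 36.13°  ·
  (2,6): δ = 28.29°  ·
  (3,4): δ = 138.77°  ·
  (3,5): δ = 73.15°  ·
  (3,6): δ = 8.73°  ✓
  (4,5): δ = 114.38°  ·
  (4,6): δ = 49.96°  ·
  (5,6): δ = 115.58°  ·
antipodal pairs: 3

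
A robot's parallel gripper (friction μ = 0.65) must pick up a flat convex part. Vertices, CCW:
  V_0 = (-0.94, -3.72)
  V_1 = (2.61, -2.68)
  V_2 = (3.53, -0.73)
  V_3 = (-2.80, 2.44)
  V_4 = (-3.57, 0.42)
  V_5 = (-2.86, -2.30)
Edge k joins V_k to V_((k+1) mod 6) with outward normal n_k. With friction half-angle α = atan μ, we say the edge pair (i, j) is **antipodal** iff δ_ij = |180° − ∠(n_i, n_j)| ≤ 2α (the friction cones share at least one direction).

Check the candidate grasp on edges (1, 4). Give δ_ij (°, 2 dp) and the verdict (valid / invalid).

δ = 39.89°, valid

α = atan 0.65 = 33.02°;  2α = 66.05°
edge 1: e_1 = (+0.92, +1.95);  n_1 = (+0.9044, -0.4267)
edge 4: e_4 = (+0.71, -2.72);  n_4 = (-0.9676, -0.2526)
∠(n_1, n_4) = 140.11°
δ = |180° − 140.11°| = 39.89°
39.89° ≤ 2α = 66.05°  →  valid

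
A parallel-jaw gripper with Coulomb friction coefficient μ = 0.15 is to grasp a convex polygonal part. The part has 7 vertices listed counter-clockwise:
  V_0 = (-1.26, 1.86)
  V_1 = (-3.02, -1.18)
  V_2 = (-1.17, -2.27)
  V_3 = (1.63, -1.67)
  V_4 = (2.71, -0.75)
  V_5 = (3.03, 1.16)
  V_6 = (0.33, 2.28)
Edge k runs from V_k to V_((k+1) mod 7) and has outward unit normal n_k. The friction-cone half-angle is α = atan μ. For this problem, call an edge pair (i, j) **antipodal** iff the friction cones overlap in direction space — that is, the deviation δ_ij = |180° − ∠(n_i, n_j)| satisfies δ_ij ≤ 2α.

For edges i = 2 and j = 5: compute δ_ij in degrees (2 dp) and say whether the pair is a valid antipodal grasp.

α = atan 0.15 = 8.53°;  2α = 17.06°
edge 2: e_2 = (+2.80, +0.60);  n_2 = (+0.2095, -0.9778)
edge 5: e_5 = (-2.70, +1.12);  n_5 = (+0.3832, +0.9237)
∠(n_2, n_5) = 145.38°
δ = |180° − 145.38°| = 34.62°
34.62° > 2α = 17.06°  →  invalid

δ = 34.62°, invalid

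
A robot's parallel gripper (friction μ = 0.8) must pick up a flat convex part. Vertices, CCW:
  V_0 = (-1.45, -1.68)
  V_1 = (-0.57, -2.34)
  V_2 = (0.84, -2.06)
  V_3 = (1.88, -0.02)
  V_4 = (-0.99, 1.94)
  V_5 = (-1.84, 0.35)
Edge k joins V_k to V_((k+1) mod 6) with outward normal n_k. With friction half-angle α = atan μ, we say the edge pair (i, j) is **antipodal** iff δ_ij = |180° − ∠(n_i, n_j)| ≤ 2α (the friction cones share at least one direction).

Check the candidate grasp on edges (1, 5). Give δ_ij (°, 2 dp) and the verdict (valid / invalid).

δ = 89.64°, invalid

α = atan 0.8 = 38.66°;  2α = 77.32°
edge 1: e_1 = (+1.41, +0.28);  n_1 = (+0.1948, -0.9808)
edge 5: e_5 = (+0.39, -2.03);  n_5 = (-0.9820, -0.1887)
∠(n_1, n_5) = 90.36°
δ = |180° − 90.36°| = 89.64°
89.64° > 2α = 77.32°  →  invalid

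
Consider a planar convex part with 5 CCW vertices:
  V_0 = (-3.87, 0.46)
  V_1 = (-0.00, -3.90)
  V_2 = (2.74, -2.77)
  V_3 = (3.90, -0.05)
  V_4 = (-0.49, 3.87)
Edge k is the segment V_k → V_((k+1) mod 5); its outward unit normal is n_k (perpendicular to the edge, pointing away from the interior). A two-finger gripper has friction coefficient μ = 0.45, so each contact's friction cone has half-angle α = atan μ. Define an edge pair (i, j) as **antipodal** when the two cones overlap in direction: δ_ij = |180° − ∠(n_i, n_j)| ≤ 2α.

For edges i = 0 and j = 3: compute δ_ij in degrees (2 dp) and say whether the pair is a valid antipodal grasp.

δ = 6.64°, valid

α = atan 0.45 = 24.23°;  2α = 48.46°
edge 0: e_0 = (+3.87, -4.36);  n_0 = (-0.7479, -0.6638)
edge 3: e_3 = (-4.39, +3.92);  n_3 = (+0.6660, +0.7459)
∠(n_0, n_3) = 173.36°
δ = |180° − 173.36°| = 6.64°
6.64° ≤ 2α = 48.46°  →  valid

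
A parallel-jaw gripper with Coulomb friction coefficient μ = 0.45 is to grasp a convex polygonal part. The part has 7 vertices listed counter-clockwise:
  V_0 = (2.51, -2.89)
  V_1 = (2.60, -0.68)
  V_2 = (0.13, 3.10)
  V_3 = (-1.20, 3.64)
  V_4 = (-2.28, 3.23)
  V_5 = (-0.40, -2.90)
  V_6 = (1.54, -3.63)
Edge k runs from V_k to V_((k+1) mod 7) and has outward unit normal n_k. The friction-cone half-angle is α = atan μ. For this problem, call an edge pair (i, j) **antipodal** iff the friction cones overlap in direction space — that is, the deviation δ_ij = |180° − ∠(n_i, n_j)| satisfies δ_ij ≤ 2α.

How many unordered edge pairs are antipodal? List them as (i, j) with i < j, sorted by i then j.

count = 6; pairs: (0,4), (1,4), (1,5), (2,5), (3,5), (3,6)

α = atan 0.45 = 24.23°;  2α = 48.46°
n_0 = (+0.9992, -0.0407)
n_1 = (+0.8371, +0.5470)
n_2 = (+0.3762, +0.9265)
n_3 = (-0.3549, +0.9349)
n_4 = (-0.9560, -0.2932)
n_5 = (-0.3522, -0.9359)
n_6 = (+0.6065, -0.7951)
  (0,1): δ = 144.51°  ·
  (0,2): δ = 109.77°  ·
  (0,3): δ = 66.88°  ·
  (0,4): δ = 19.38°  ✓
  (0,5): δ = 71.71°  ·
  (0,6): δ = 129.67°  ·
  (1,2): δ = 145.26°  ·
  (1,3): δ = 102.37°  ·
  (1,4): δ = 16.11°  ✓
  (1,5): δ = 36.22°  ✓
  (1,6): δ = 94.18°  ·
  (2,3): δ = 137.11°  ·
  (2,4): δ = 50.85°  ·
  (2,5): δ = 1.48°  ✓
  (2,6): δ = 59.44°  ·
  (3,4): δ = 93.74°  ·
  (3,5): δ = 41.41°  ✓
  (3,6): δ = 16.55°  ✓
  (4,5): δ = 127.67°  ·
  (4,6): δ = 69.71°  ·
  (5,6): δ = 122.04°  ·
antipodal pairs: 6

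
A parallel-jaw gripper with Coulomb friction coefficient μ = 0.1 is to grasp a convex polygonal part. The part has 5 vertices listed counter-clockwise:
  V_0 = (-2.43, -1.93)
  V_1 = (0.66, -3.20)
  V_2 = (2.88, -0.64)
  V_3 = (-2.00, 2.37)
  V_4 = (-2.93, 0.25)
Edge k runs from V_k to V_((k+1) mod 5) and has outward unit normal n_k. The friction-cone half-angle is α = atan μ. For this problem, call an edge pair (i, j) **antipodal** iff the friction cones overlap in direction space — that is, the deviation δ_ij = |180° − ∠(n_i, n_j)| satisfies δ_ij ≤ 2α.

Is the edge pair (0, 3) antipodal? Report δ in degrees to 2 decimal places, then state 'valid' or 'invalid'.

δ = 88.66°, invalid

α = atan 0.1 = 5.71°;  2α = 11.42°
edge 0: e_0 = (+3.09, -1.27);  n_0 = (-0.3801, -0.9249)
edge 3: e_3 = (-0.93, -2.12);  n_3 = (-0.9158, +0.4017)
∠(n_0, n_3) = 91.34°
δ = |180° − 91.34°| = 88.66°
88.66° > 2α = 11.42°  →  invalid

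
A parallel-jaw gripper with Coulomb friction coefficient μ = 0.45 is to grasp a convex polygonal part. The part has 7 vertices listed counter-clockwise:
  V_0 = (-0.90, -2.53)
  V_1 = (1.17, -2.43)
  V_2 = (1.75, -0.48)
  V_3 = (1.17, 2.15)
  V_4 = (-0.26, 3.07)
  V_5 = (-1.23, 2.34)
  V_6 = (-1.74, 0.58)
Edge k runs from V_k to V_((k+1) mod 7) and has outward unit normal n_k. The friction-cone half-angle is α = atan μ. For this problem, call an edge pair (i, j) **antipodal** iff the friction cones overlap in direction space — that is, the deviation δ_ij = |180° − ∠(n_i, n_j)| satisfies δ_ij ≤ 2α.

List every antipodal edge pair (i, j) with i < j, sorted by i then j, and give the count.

α = atan 0.45 = 24.23°;  2α = 48.46°
n_0 = (+0.0483, -0.9988)
n_1 = (+0.9585, -0.2851)
n_2 = (+0.9765, +0.2154)
n_3 = (+0.5411, +0.8410)
n_4 = (-0.6013, +0.7990)
n_5 = (-0.9605, +0.2783)
n_6 = (-0.9654, -0.2608)
  (0,1): δ = 109.33°  ·
  (0,2): δ = 80.33°  ·
  (0,3): δ = 35.52°  ✓
  (0,4): δ = 34.20°  ✓
  (0,5): δ = 71.07°  ·
  (0,6): δ = 102.35°  ·
  (1,2): δ = 151.00°  ·
  (1,3): δ = 106.19°  ·
  (1,4): δ = 36.47°  ✓
  (1,5): δ = 0.40°  ✓
  (1,6): δ = 31.68°  ✓
  (2,3): δ = 135.19°  ·
  (2,4): δ = 65.47°  ·
  (2,5): δ = 28.60°  ✓
  (2,6): δ = 2.68°  ✓
  (3,4): δ = 110.28°  ·
  (3,5): δ = 73.40°  ·
  (3,6): δ = 42.13°  ✓
  (4,5): δ = 143.12°  ·
  (4,6): δ = 111.85°  ·
  (5,6): δ = 148.73°  ·
antipodal pairs: 8

count = 8; pairs: (0,3), (0,4), (1,4), (1,5), (1,6), (2,5), (2,6), (3,6)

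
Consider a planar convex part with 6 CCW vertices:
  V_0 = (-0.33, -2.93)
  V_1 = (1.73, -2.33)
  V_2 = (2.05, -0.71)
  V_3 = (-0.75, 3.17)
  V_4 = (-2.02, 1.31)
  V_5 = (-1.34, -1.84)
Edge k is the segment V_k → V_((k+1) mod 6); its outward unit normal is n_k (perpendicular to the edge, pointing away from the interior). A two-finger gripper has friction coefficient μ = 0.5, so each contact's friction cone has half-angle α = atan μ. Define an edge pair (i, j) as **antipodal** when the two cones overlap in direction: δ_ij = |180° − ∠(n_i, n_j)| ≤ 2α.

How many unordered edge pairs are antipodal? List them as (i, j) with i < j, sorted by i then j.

count = 5; pairs: (0,3), (1,3), (1,4), (2,4), (2,5)

α = atan 0.5 = 26.57°;  2α = 53.13°
n_0 = (+0.2796, -0.9601)
n_1 = (+0.9810, -0.1938)
n_2 = (+0.8109, +0.5852)
n_3 = (-0.8259, +0.5639)
n_4 = (-0.9775, -0.2110)
n_5 = (-0.7335, -0.6797)
  (0,1): δ = 117.41°  ·
  (0,2): δ = 70.42°  ·
  (0,3): δ = 39.44°  ✓
  (0,4): δ = 85.94°  ·
  (0,5): δ = 116.58°  ·
  (1,2): δ = 133.01°  ·
  (1,3): δ = 23.15°  ✓
  (1,4): δ = 23.36°  ✓
  (1,5): δ = 53.99°  ·
  (2,3): δ = 70.14°  ·
  (2,4): δ = 23.63°  ✓
  (2,5): δ = 7.00°  ✓
  (3,4): δ = 133.49°  ·
  (3,5): δ = 102.86°  ·
  (4,5): δ = 149.36°  ·
antipodal pairs: 5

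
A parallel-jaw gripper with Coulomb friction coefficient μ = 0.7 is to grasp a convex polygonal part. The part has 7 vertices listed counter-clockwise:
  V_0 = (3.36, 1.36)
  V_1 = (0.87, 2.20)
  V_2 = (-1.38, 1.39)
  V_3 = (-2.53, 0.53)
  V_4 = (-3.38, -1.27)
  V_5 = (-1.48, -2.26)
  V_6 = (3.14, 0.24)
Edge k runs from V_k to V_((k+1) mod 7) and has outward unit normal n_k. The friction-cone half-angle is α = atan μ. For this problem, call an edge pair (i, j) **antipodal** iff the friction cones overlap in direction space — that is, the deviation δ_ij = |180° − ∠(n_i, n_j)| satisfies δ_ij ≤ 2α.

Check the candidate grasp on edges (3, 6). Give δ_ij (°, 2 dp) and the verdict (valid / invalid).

δ = 14.16°, valid

α = atan 0.7 = 34.99°;  2α = 69.98°
edge 3: e_3 = (-0.85, -1.80);  n_3 = (-0.9042, +0.4270)
edge 6: e_6 = (+0.22, +1.12);  n_6 = (+0.9812, -0.1927)
∠(n_3, n_6) = 165.84°
δ = |180° − 165.84°| = 14.16°
14.16° ≤ 2α = 69.98°  →  valid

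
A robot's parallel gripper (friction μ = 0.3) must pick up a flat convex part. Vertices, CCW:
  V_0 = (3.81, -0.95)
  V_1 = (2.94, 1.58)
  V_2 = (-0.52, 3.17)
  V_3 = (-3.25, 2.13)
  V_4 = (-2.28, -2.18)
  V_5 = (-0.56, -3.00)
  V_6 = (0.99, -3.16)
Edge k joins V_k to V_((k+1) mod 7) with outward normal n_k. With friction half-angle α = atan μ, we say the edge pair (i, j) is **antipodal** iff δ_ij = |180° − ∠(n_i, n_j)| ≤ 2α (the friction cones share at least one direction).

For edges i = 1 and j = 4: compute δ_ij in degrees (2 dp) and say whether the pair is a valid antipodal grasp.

δ = 0.81°, valid

α = atan 0.3 = 16.70°;  2α = 33.40°
edge 1: e_1 = (-3.46, +1.59);  n_1 = (+0.4176, +0.9086)
edge 4: e_4 = (+1.72, -0.82);  n_4 = (-0.4303, -0.9027)
∠(n_1, n_4) = 179.19°
δ = |180° − 179.19°| = 0.81°
0.81° ≤ 2α = 33.40°  →  valid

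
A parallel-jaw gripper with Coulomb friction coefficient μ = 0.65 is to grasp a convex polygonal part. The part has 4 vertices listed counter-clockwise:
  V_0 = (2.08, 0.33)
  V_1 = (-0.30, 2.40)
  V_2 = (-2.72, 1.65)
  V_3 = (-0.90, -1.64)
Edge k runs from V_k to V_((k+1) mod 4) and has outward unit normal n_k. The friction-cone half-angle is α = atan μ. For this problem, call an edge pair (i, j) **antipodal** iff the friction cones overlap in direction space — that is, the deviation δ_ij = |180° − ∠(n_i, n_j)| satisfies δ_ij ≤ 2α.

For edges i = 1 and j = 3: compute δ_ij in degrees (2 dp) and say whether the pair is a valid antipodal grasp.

δ = 16.25°, valid

α = atan 0.65 = 33.02°;  2α = 66.05°
edge 1: e_1 = (-2.42, -0.75);  n_1 = (-0.2960, +0.9552)
edge 3: e_3 = (+2.98, +1.97);  n_3 = (+0.5515, -0.8342)
∠(n_1, n_3) = 163.75°
δ = |180° − 163.75°| = 16.25°
16.25° ≤ 2α = 66.05°  →  valid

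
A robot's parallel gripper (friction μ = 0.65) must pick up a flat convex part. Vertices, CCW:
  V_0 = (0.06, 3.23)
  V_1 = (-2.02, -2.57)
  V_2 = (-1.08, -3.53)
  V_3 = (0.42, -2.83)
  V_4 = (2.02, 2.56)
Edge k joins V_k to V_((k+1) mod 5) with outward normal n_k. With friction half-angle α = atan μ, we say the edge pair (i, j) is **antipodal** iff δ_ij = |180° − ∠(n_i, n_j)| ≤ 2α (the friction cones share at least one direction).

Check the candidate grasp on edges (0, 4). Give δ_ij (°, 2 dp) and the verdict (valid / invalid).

δ = 90.86°, invalid

α = atan 0.65 = 33.02°;  2α = 66.05°
edge 0: e_0 = (-2.08, -5.80);  n_0 = (-0.9413, +0.3376)
edge 4: e_4 = (-1.96, +0.67);  n_4 = (+0.3235, +0.9462)
∠(n_0, n_4) = 89.14°
δ = |180° − 89.14°| = 90.86°
90.86° > 2α = 66.05°  →  invalid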